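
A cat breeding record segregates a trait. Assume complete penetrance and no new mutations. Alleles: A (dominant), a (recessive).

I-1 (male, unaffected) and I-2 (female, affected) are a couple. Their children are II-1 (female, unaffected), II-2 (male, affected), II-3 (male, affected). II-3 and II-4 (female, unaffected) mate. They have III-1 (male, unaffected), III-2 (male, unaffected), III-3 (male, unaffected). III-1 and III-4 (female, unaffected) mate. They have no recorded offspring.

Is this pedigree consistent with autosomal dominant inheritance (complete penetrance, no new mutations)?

Yes

A consistent assignment under autosomal dominant exists: I-1 aa, I-2 Aa, II-1 aa, II-2 Aa, II-3 Aa, II-4 aa, III-1 aa, III-2 aa, III-3 aa, III-4 aa.
In this assignment every recorded phenotype matches its genotype and every non-founder's genotype is obtainable from its parents' genotypes, so the pedigree is consistent.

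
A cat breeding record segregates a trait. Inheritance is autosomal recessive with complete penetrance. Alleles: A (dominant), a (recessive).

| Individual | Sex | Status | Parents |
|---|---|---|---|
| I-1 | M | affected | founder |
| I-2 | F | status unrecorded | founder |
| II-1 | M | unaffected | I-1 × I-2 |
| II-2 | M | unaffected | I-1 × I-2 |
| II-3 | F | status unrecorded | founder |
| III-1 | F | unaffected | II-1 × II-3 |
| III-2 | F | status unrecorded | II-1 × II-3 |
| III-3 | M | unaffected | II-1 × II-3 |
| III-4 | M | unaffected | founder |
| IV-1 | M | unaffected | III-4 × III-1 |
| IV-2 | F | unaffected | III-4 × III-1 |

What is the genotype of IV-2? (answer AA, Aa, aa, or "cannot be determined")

cannot be determined

IV-2's phenotype allows AA or Aa, and no parent or child forces a single allele at both positions; consistent genotype assignments exist with IV-2 as AA or Aa.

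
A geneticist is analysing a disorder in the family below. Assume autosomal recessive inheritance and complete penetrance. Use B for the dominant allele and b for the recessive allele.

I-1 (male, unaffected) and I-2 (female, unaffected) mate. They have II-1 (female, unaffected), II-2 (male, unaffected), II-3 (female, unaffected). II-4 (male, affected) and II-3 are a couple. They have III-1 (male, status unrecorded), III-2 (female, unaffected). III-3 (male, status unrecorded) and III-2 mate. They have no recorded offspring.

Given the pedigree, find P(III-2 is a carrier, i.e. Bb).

1

III-2 is unaffected so carries B and received b from II-4 (bb), so III-2 is Bb, giving P(Bb) = 1.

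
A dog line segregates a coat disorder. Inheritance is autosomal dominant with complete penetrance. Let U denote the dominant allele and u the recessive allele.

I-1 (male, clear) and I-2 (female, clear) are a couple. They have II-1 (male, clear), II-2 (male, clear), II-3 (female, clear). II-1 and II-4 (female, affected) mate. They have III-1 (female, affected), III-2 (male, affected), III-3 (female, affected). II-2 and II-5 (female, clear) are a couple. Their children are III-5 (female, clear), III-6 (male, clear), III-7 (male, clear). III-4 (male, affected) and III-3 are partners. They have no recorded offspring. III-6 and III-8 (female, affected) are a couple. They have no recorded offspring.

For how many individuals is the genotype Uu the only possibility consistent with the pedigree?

Obligate heterozygotes: III-1 is affected so carries U and received u from II-1 (uu), so III-1 is Uu; III-2 is affected so carries U and received u from II-1 (uu), so III-2 is Uu; III-3 is affected so carries U and received u from II-1 (uu), so III-3 is Uu.
Every other individual is either homozygous by phenotype or has at least one consistent homozygous assignment, so the count is 3.

3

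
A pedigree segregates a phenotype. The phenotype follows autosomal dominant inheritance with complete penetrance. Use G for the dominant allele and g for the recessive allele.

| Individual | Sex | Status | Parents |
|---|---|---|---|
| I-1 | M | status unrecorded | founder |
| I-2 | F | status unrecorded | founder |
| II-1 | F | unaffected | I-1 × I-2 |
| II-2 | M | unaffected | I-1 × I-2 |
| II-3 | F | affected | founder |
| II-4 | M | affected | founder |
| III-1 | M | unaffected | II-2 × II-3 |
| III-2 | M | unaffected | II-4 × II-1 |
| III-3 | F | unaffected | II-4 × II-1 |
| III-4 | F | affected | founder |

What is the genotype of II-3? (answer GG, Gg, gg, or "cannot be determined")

Gg

From phenotype alone, II-3 is GG or Gg.
II-3 is affected so carries G and passed g to III-1 (gg), so II-3 is Gg.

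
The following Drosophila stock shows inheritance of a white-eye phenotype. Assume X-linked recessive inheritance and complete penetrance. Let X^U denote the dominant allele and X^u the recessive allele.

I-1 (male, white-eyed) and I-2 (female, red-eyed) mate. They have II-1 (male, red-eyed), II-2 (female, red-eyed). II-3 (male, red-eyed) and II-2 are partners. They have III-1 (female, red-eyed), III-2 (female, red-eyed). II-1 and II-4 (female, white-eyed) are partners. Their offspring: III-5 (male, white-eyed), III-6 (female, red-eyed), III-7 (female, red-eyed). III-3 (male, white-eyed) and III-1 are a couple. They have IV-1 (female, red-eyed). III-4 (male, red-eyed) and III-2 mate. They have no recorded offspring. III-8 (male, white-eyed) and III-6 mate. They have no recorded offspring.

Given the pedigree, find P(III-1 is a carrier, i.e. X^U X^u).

II-3 is red-eyed, so II-3 is X^U Y.
II-2 is red-eyed so carries U and received u from I-1 (X^u Y), so II-2 is X^U X^u.
Their cross gives offspring ratios 1/2 X^U X^U : 1/2 X^U X^u. Conditioning on III-1 being red-eyed, P(X^U X^u) = 1/2 / 1 = 1/2 before taking III-1's own offspring into account.
III-3 is white-eyed, so III-3 is X^u Y.
Now use III-1's offspring. Probability of each recorded status — red-eyed daughter IV-1: 1/2 if III-1 is X^U X^u, 1 if X^U X^U.
Bayes: P(X^U X^u) = 1/2·1/2 / (1/2·1/2 + 1/2·1) = 1/3.

1/3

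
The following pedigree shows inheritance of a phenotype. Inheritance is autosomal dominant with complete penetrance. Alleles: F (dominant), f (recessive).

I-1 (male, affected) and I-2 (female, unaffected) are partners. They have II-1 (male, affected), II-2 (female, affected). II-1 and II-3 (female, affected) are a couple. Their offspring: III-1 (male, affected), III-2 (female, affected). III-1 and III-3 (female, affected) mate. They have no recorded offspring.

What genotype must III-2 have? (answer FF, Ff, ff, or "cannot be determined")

III-2's phenotype allows FF or Ff, and no parent or child forces a single allele at both positions; consistent genotype assignments exist with III-2 as FF or Ff.

cannot be determined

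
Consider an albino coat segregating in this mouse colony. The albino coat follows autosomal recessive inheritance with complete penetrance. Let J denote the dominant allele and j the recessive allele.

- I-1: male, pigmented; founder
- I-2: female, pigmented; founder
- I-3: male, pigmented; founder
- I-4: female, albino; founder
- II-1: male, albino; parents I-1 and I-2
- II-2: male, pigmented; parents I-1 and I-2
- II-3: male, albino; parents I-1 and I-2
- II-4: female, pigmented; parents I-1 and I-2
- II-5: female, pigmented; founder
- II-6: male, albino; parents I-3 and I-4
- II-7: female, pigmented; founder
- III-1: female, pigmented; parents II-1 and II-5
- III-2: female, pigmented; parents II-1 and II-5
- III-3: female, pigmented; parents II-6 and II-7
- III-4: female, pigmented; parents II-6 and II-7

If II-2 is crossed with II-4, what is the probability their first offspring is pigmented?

8/9

I-1 is pigmented so carries J and passed j to II-1 (jj), so I-1 is Jj.
I-2 is pigmented so carries J and passed j to II-1 (jj), so I-2 is Jj.
II-2 is a pigmented offspring of I-1 (Jj) × I-2 (Jj), whose cross gives 1/4 JJ : 1/2 Jj : 1/4 jj; conditioning on being pigmented, II-2 is JJ with probability 1/3, Jj with probability 2/3.
II-4 is a pigmented offspring of I-1 (Jj) × I-2 (Jj), whose cross gives 1/4 JJ : 1/2 Jj : 1/4 jj; conditioning on being pigmented, II-4 is JJ with probability 1/3, Jj with probability 2/3.
Summing over parental genotype combinations, P(offspring is pigmented) = 1/9·1 + 2/9·1 + 2/9·1 + 4/9·3/4 = 8/9.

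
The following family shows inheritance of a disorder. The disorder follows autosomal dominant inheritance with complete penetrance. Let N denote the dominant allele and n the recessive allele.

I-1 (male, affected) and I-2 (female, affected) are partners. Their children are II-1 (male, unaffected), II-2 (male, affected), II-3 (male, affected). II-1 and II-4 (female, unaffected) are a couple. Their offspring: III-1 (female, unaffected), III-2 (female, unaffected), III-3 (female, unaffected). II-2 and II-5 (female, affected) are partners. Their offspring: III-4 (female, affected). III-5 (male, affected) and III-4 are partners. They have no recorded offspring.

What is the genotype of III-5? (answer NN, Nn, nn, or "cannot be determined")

III-5's phenotype allows NN or Nn, and no parent or child forces a single allele at both positions; consistent genotype assignments exist with III-5 as NN or Nn.

cannot be determined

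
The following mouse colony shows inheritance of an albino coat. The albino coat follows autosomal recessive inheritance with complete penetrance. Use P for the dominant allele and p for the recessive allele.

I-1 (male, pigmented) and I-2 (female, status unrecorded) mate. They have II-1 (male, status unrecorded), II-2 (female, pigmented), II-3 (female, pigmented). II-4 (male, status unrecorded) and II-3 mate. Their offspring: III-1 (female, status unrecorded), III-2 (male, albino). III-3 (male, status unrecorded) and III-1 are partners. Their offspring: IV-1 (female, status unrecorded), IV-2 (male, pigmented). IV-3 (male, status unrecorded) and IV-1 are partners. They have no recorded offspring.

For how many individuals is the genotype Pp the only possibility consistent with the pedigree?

1

Obligate heterozygotes: II-3 is pigmented so carries P and passed p to III-2 (pp), so II-3 is Pp.
Every other individual is either homozygous by phenotype or has at least one consistent homozygous assignment, so the count is 1.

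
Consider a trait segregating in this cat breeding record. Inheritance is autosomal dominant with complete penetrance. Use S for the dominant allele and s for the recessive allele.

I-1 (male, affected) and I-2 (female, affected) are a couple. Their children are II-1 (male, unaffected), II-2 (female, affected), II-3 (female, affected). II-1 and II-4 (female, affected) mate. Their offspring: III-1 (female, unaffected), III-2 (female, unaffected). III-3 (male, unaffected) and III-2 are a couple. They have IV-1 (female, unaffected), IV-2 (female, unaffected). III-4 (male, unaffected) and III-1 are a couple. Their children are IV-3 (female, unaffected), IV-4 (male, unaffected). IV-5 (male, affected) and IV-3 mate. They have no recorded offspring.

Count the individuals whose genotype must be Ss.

Obligate heterozygotes: I-1 is affected so carries S and passed s to II-1 (ss), so I-1 is Ss; I-2 is affected so carries S and passed s to II-1 (ss), so I-2 is Ss; II-4 is affected so carries S and passed s to III-1 (ss), so II-4 is Ss.
Every other individual is either homozygous by phenotype or has at least one consistent homozygous assignment, so the count is 3.

3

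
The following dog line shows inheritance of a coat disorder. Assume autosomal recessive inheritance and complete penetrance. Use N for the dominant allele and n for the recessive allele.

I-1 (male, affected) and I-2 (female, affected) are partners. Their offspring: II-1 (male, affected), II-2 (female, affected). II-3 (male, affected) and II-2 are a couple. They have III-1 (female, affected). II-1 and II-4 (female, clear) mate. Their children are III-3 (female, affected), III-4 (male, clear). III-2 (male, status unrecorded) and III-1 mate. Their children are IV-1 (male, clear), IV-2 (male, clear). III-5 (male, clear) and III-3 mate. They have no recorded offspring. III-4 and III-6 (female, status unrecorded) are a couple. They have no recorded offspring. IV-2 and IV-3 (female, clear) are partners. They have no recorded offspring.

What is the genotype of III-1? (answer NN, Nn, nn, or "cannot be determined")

III-1 is affected, so III-1 is nn.

nn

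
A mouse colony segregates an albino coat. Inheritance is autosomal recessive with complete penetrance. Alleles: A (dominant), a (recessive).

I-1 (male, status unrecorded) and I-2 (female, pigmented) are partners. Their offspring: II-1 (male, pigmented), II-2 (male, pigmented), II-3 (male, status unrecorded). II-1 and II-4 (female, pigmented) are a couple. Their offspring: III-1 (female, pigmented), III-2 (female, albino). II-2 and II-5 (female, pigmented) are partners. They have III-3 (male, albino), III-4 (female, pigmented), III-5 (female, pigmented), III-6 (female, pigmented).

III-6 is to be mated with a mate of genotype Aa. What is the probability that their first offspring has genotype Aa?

1/2

II-2 is pigmented so carries A and passed a to III-3 (aa), so II-2 is Aa.
II-5 is pigmented so carries A and passed a to III-3 (aa), so II-5 is Aa.
III-6 is a pigmented offspring of II-2 (Aa) × II-5 (Aa), whose cross gives 1/4 AA : 1/2 Aa : 1/4 aa; conditioning on being pigmented, III-6 is AA with probability 1/3, Aa with probability 2/3.
Summing over parental genotype combinations, P(offspring has genotype Aa) = 1/3·1/2 + 2/3·1/2 = 1/2.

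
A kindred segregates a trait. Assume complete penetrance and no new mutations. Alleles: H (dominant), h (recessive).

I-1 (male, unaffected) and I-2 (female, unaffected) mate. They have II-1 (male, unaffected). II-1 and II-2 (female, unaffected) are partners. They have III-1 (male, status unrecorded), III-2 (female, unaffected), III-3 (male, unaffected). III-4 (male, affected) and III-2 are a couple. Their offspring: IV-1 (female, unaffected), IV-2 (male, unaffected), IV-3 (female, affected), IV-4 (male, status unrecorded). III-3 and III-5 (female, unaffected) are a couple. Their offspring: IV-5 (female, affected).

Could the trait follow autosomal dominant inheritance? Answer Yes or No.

Under autosomal dominant, IV-5 (affected, female) cannot arise from III-3 (unaffected) × III-5 (unaffected).

No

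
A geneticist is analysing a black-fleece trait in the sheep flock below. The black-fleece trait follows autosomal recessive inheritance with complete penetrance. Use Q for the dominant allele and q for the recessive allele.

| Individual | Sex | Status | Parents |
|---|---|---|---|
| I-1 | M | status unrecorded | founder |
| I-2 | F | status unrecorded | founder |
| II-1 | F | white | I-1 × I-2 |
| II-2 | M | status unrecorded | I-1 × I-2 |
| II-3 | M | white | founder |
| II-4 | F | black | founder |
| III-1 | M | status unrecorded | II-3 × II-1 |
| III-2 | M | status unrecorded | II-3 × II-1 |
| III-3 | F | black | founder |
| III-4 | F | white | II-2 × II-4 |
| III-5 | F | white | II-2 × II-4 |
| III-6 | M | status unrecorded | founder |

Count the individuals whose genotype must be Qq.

Obligate heterozygotes: III-4 is white so carries Q and received q from II-4 (qq), so III-4 is Qq; III-5 is white so carries Q and received q from II-4 (qq), so III-5 is Qq.
Every other individual is either homozygous by phenotype or has at least one consistent homozygous assignment, so the count is 2.

2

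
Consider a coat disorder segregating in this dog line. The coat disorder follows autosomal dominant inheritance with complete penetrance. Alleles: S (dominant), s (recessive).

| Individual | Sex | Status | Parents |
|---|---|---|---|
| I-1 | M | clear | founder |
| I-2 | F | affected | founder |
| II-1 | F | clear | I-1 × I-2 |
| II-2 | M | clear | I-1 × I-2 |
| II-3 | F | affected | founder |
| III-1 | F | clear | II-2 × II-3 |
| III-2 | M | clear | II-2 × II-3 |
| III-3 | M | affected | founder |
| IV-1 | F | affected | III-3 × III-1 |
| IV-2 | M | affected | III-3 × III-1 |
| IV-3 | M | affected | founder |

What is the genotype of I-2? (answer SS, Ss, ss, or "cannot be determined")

From phenotype alone, I-2 is SS or Ss.
I-2 is affected so carries S and passed s to II-1 (ss), so I-2 is Ss.

Ss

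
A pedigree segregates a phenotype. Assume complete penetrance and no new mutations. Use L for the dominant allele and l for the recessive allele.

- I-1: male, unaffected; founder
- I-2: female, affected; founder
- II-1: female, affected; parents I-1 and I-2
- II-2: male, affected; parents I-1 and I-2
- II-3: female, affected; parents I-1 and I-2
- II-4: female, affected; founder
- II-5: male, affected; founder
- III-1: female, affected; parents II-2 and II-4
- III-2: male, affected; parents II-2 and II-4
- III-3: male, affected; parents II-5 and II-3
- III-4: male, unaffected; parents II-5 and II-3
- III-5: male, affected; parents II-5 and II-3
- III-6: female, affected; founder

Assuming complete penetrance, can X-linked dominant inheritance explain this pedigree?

A consistent assignment under X-linked dominant exists: I-1 X^l Y, I-2 X^L X^L, II-1 X^L X^l, II-2 X^L Y, II-3 X^L X^l, II-4 X^L X^L, II-5 X^L Y, III-1 X^L X^L, III-2 X^L Y, III-3 X^L Y, III-4 X^l Y, III-5 X^L Y, III-6 X^L X^L.
In this assignment every recorded phenotype matches its genotype and every non-founder's genotype is obtainable from its parents' genotypes, so the pedigree is consistent.

Yes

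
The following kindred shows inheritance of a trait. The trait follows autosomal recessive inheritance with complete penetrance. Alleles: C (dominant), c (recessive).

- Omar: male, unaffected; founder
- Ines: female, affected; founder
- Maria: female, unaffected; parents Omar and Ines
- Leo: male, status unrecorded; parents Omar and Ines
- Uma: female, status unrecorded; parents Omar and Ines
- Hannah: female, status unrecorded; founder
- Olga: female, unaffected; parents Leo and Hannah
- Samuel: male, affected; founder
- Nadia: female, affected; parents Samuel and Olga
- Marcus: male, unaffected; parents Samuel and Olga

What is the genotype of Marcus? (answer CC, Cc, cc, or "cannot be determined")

Cc

From phenotype alone, Marcus is CC or Cc.
Marcus is unaffected so carries C and received c from Samuel (cc), so Marcus is Cc.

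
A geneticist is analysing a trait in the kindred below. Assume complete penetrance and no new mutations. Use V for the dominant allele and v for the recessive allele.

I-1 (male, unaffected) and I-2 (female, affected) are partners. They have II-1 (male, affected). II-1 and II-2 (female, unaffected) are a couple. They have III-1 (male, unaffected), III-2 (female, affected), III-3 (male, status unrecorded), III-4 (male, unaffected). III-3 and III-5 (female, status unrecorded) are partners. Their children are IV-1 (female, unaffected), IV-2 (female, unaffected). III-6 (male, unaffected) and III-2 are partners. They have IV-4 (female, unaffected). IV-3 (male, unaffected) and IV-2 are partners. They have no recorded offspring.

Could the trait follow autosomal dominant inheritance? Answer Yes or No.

Yes

A consistent assignment under autosomal dominant exists: I-1 vv, I-2 VV, II-1 Vv, II-2 vv, III-1 vv, III-2 Vv, III-3 Vv, III-4 vv, III-5 Vv, III-6 vv, IV-1 vv, IV-2 vv, IV-3 vv, IV-4 vv.
In this assignment every recorded phenotype matches its genotype and every non-founder's genotype is obtainable from its parents' genotypes, so the pedigree is consistent.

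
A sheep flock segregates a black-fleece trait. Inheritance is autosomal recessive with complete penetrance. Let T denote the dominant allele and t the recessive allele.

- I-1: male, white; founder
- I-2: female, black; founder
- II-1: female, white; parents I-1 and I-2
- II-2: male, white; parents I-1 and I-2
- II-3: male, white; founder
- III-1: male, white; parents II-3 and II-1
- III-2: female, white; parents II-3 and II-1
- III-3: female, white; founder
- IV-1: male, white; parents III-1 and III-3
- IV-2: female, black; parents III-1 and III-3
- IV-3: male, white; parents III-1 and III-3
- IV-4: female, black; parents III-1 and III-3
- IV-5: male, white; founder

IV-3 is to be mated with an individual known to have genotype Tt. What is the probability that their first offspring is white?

5/6

III-1 is white so carries T and passed t to IV-2 (tt), so III-1 is Tt.
III-3 is white so carries T and passed t to IV-2 (tt), so III-3 is Tt.
IV-3 is a white offspring of III-1 (Tt) × III-3 (Tt), whose cross gives 1/4 TT : 1/2 Tt : 1/4 tt; conditioning on being white, IV-3 is TT with probability 1/3, Tt with probability 2/3.
Summing over parental genotype combinations, P(offspring is white) = 1/3·1 + 2/3·3/4 = 5/6.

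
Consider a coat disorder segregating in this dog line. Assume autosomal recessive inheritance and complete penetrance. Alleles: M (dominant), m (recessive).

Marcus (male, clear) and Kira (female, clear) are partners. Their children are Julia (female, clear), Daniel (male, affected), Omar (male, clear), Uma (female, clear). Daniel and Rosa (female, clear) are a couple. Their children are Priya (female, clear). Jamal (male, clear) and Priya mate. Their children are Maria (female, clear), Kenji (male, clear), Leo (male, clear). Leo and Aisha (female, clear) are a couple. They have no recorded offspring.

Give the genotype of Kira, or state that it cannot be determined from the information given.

Mm

From phenotype alone, Kira is MM or Mm.
Kira is clear so carries M and passed m to Daniel (mm), so Kira is Mm.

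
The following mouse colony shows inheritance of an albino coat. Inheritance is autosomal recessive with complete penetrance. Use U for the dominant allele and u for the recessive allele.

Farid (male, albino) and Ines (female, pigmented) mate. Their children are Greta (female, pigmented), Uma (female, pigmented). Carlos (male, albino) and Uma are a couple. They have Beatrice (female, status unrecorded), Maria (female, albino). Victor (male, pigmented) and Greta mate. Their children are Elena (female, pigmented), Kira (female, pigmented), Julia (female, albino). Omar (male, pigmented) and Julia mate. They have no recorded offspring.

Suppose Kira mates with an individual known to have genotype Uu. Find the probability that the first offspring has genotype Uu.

Victor is pigmented so carries U and passed u to Julia (uu), so Victor is Uu.
Greta is pigmented so carries U and received u from Farid (uu), so Greta is Uu.
Kira is a pigmented offspring of Victor (Uu) × Greta (Uu), whose cross gives 1/4 UU : 1/2 Uu : 1/4 uu; conditioning on being pigmented, Kira is UU with probability 1/3, Uu with probability 2/3.
Summing over parental genotype combinations, P(offspring has genotype Uu) = 1/3·1/2 + 2/3·1/2 = 1/2.

1/2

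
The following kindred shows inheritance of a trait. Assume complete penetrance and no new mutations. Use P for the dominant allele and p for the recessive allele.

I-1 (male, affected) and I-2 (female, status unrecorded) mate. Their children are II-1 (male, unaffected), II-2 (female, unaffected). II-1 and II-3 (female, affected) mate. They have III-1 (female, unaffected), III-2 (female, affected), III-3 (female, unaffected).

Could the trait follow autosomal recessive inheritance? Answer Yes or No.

A consistent assignment under autosomal recessive exists: I-1 pp, I-2 PP, II-1 Pp, II-2 Pp, II-3 pp, III-1 Pp, III-2 pp, III-3 Pp.
In this assignment every recorded phenotype matches its genotype and every non-founder's genotype is obtainable from its parents' genotypes, so the pedigree is consistent.

Yes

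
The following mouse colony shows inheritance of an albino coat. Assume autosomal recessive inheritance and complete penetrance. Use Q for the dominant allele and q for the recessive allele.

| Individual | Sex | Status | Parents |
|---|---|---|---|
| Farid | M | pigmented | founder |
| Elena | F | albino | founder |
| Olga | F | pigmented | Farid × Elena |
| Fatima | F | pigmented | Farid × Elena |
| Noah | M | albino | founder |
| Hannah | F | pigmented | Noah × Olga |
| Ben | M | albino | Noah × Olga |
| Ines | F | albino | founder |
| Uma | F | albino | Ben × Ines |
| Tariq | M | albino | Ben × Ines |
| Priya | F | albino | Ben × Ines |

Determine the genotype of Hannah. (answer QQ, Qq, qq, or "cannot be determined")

Qq

From phenotype alone, Hannah is QQ or Qq.
Hannah is pigmented so carries Q and received q from Noah (qq), so Hannah is Qq.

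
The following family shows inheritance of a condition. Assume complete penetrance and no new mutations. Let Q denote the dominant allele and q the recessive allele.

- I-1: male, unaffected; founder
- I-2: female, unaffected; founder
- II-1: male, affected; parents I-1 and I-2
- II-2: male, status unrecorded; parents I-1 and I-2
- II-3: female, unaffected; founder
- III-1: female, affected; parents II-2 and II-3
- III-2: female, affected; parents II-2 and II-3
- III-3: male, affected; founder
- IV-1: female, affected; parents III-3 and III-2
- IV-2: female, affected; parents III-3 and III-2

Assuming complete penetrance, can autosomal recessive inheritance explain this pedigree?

A consistent assignment under autosomal recessive exists: I-1 Qq, I-2 Qq, II-1 qq, II-2 Qq, II-3 Qq, III-1 qq, III-2 qq, III-3 qq, IV-1 qq, IV-2 qq.
In this assignment every recorded phenotype matches its genotype and every non-founder's genotype is obtainable from its parents' genotypes, so the pedigree is consistent.

Yes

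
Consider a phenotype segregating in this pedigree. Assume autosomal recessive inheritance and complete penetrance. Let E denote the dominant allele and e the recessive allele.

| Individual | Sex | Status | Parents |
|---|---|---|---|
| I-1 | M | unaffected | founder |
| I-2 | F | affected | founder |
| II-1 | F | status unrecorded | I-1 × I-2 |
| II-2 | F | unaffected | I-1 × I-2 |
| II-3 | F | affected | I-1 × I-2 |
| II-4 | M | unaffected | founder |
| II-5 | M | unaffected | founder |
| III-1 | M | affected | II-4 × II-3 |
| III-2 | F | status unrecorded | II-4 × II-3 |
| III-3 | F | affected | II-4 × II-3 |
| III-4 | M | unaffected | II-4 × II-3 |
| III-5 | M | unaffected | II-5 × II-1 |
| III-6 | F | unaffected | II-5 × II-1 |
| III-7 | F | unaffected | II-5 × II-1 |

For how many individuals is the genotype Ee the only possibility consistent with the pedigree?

4

Obligate heterozygotes: I-1 is unaffected so carries E and passed e to II-3 (ee), so I-1 is Ee; II-2 is unaffected so carries E and received e from I-2 (ee), so II-2 is Ee; II-4 is unaffected so carries E and passed e to III-1 (ee), so II-4 is Ee; III-4 is unaffected so carries E and received e from II-3 (ee), so III-4 is Ee.
Every other individual is either homozygous by phenotype or has at least one consistent homozygous assignment, so the count is 4.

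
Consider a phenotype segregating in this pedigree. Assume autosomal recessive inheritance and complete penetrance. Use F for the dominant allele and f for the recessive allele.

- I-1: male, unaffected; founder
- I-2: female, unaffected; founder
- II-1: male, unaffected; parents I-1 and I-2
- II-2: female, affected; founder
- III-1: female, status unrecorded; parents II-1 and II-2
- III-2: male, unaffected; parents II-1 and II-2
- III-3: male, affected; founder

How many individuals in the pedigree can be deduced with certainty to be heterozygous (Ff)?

1

Obligate heterozygotes: III-2 is unaffected so carries F and received f from II-2 (ff), so III-2 is Ff.
Every other individual is either homozygous by phenotype or has at least one consistent homozygous assignment, so the count is 1.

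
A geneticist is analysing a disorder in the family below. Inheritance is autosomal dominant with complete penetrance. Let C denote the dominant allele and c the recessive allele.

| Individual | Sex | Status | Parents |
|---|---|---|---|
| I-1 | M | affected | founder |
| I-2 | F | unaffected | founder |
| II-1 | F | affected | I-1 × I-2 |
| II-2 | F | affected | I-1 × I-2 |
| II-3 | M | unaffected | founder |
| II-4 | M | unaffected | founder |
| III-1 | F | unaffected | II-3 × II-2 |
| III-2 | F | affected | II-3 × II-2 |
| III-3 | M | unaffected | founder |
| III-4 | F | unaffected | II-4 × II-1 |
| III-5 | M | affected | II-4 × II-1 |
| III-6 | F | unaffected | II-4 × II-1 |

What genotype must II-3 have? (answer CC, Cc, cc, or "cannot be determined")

cc

II-3 is unaffected, so II-3 is cc.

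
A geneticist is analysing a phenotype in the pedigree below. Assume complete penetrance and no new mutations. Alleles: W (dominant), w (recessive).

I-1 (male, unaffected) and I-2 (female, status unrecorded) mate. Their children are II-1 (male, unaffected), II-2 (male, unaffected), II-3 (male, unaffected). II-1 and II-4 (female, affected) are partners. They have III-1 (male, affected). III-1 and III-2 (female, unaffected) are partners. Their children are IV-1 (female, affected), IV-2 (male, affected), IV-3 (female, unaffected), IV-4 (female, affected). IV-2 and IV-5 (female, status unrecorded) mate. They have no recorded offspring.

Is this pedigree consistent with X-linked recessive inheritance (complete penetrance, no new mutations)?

Yes

A consistent assignment under X-linked recessive exists: I-1 X^W Y, I-2 X^W X^W, II-1 X^W Y, II-2 X^W Y, II-3 X^W Y, II-4 X^w X^w, III-1 X^w Y, III-2 X^W X^w, IV-1 X^w X^w, IV-2 X^w Y, IV-3 X^W X^w, IV-4 X^w X^w, IV-5 X^W X^W.
In this assignment every recorded phenotype matches its genotype and every non-founder's genotype is obtainable from its parents' genotypes, so the pedigree is consistent.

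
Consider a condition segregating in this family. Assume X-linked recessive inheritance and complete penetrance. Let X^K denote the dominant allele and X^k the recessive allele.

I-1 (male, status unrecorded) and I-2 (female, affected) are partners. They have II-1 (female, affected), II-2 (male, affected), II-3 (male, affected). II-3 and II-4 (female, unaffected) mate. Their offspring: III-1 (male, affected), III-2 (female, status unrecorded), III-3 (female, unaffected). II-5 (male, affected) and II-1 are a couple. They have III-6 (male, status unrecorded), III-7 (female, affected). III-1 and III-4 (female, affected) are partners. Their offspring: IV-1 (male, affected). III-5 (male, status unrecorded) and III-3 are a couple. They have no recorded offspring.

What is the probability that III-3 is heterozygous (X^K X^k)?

III-3 is unaffected so carries K and received k from II-3 (X^k Y), so III-3 is X^K X^k, giving P(X^K X^k) = 1.

1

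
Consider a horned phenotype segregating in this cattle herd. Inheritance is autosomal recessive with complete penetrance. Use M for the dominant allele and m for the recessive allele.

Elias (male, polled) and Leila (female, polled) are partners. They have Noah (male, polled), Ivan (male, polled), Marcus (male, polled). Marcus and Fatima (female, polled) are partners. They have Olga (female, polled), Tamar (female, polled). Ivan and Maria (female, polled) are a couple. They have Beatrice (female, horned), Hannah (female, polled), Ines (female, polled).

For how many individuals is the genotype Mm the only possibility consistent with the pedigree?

2

Obligate heterozygotes: Ivan is polled so carries M and passed m to Beatrice (mm), so Ivan is Mm; Maria is polled so carries M and passed m to Beatrice (mm), so Maria is Mm.
Every other individual is either homozygous by phenotype or has at least one consistent homozygous assignment, so the count is 2.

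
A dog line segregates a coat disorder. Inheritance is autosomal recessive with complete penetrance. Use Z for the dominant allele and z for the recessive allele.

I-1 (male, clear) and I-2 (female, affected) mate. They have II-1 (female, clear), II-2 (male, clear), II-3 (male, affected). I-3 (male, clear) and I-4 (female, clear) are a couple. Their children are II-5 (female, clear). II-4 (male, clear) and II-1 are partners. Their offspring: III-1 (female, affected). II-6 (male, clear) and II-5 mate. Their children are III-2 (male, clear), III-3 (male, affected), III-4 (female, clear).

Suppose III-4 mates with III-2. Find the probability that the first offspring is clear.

8/9

II-6 is clear so carries Z and passed z to III-3 (zz), so II-6 is Zz.
II-5 is clear so carries Z and passed z to III-3 (zz), so II-5 is Zz.
III-4 is a clear offspring of II-6 (Zz) × II-5 (Zz), whose cross gives 1/4 ZZ : 1/2 Zz : 1/4 zz; conditioning on being clear, III-4 is ZZ with probability 1/3, Zz with probability 2/3.
III-2 is a clear offspring of II-6 (Zz) × II-5 (Zz), whose cross gives 1/4 ZZ : 1/2 Zz : 1/4 zz; conditioning on being clear, III-2 is ZZ with probability 1/3, Zz with probability 2/3.
Summing over parental genotype combinations, P(offspring is clear) = 1/9·1 + 2/9·1 + 2/9·1 + 4/9·3/4 = 8/9.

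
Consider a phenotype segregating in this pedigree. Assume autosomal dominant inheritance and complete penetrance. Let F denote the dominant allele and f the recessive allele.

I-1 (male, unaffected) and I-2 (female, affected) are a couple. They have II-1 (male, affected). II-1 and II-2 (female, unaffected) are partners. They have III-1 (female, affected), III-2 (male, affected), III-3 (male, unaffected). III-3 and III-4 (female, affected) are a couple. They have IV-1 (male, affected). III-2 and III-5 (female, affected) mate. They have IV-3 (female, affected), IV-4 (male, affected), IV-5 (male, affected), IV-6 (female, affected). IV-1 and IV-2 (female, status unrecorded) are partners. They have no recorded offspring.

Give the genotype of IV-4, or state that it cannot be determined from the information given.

cannot be determined

IV-4's phenotype allows FF or Ff, and no parent or child forces a single allele at both positions; consistent genotype assignments exist with IV-4 as FF or Ff.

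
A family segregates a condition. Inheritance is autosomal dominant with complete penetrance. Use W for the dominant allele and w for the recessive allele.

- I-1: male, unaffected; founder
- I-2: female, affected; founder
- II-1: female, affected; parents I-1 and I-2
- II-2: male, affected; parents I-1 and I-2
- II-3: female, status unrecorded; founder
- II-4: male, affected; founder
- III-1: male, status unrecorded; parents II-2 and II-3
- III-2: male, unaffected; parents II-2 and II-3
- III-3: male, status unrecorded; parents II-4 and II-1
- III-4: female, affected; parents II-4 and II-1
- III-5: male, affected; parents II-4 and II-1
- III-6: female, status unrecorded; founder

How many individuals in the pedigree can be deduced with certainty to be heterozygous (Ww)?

2

Obligate heterozygotes: II-1 is affected so carries W and received w from I-1 (ww), so II-1 is Ww; II-2 is affected so carries W and received w from I-1 (ww), so II-2 is Ww.
Every other individual is either homozygous by phenotype or has at least one consistent homozygous assignment, so the count is 2.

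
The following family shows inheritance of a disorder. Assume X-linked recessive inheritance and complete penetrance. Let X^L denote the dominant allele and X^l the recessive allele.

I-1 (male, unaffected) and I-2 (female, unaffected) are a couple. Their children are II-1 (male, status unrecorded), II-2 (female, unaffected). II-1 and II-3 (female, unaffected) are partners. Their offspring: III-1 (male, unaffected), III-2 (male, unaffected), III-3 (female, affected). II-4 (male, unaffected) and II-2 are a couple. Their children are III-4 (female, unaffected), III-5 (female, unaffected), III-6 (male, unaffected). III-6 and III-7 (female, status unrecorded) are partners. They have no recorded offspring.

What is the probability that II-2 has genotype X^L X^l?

I-1 is unaffected, so I-1 is X^L Y.
I-2 is unaffected so carries L and passed l to II-1 (X^l Y), so I-2 is X^L X^l.
Their cross gives offspring ratios 1/2 X^L X^L : 1/2 X^L X^l. Conditioning on II-2 being unaffected, P(X^L X^l) = 1/2 / 1 = 1/2 before taking II-2's own offspring into account.
II-4 is unaffected, so II-4 is X^L Y.
Now use II-2's offspring. Probability of each recorded status — unaffected son III-6: 1/2 if II-2 is X^L X^l, 1 if X^L X^L. (III-4, III-5: equally likely either way, so uninformative.)
Bayes: P(X^L X^l) = 1/2·1/2 / (1/2·1/2 + 1/2·1) = 1/3.

1/3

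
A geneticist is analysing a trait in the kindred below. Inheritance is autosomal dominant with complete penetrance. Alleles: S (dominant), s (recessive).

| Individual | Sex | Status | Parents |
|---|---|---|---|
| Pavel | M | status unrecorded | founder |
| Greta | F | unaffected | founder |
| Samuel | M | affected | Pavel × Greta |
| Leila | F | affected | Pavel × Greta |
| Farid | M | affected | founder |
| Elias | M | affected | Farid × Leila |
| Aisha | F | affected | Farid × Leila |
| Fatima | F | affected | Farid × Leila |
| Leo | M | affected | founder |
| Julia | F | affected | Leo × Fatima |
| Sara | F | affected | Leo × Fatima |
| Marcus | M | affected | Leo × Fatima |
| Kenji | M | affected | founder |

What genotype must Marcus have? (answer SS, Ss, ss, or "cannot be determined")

Marcus's phenotype allows SS or Ss, and no parent or child forces a single allele at both positions; consistent genotype assignments exist with Marcus as SS or Ss.

cannot be determined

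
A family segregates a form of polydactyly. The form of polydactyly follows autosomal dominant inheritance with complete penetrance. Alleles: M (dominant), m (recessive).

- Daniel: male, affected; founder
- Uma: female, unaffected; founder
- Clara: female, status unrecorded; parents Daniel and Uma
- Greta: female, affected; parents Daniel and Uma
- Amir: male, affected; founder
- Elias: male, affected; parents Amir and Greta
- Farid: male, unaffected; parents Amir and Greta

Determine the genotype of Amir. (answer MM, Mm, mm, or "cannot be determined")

Mm

From phenotype alone, Amir is MM or Mm.
Amir is affected so carries M and passed m to Farid (mm), so Amir is Mm.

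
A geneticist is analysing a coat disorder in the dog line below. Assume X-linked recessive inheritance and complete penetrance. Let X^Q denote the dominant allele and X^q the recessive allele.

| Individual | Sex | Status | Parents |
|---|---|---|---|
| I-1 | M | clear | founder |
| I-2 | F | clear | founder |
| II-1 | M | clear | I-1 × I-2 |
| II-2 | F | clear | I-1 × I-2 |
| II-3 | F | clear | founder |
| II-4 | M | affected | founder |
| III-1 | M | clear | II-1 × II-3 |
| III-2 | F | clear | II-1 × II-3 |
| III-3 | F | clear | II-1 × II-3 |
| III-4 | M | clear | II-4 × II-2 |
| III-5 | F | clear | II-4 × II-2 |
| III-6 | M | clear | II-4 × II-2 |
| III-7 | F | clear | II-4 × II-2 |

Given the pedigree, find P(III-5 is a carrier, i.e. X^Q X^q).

III-5 is clear so carries Q and received q from II-4 (X^q Y), so III-5 is X^Q X^q, giving P(X^Q X^q) = 1.

1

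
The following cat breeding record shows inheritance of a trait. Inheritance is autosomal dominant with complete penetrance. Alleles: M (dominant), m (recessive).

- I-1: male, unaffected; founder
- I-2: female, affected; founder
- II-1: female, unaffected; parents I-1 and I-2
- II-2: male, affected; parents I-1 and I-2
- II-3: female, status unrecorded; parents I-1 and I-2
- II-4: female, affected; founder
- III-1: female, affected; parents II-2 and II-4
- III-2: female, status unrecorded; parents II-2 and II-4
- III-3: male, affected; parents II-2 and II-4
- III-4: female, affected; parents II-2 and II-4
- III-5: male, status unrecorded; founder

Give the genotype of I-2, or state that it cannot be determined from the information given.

Mm

From phenotype alone, I-2 is MM or Mm.
I-2 is affected so carries M and passed m to II-1 (mm), so I-2 is Mm.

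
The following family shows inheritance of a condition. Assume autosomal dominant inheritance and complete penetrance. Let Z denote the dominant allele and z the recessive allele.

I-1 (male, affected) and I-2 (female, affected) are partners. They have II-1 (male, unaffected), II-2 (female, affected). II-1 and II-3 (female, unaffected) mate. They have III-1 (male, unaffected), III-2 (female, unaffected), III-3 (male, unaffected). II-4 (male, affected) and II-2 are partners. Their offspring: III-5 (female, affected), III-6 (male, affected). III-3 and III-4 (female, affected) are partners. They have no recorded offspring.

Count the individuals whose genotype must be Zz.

2

Obligate heterozygotes: I-1 is affected so carries Z and passed z to II-1 (zz), so I-1 is Zz; I-2 is affected so carries Z and passed z to II-1 (zz), so I-2 is Zz.
Every other individual is either homozygous by phenotype or has at least one consistent homozygous assignment, so the count is 2.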